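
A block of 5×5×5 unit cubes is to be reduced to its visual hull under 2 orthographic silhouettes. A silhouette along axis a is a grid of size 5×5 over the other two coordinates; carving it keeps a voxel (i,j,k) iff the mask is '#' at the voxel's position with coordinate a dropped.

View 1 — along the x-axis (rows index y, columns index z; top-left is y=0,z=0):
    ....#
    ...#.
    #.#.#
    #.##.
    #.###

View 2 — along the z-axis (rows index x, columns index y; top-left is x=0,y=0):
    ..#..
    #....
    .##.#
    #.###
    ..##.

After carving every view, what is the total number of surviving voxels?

start: 5×5×5 = 125 voxels
  1. axis=0 (YZ plane), |mask|=12  ⇒  voxels=60
  2. axis=2 (XY plane), |mask|=11  ⇒  voxels=29

|visual hull| = 29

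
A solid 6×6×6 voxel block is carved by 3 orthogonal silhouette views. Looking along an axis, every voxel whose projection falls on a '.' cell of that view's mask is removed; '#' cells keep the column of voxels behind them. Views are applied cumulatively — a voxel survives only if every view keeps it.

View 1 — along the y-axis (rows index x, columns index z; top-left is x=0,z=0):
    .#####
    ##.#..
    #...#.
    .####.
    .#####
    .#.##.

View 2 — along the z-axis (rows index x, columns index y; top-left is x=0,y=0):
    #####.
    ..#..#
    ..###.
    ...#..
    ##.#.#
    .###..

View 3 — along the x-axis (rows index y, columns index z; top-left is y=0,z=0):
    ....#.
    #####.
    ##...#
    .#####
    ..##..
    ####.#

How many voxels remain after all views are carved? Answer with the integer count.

remaining voxels: 46

full grid |V| = 216
  1. axis=1 (XZ plane), |mask|=22  ⇒  voxels=132
  2. axis=2 (XY plane), |mask|=18  ⇒  voxels=70
  3. axis=0 (YZ plane), |mask|=21  ⇒  voxels=46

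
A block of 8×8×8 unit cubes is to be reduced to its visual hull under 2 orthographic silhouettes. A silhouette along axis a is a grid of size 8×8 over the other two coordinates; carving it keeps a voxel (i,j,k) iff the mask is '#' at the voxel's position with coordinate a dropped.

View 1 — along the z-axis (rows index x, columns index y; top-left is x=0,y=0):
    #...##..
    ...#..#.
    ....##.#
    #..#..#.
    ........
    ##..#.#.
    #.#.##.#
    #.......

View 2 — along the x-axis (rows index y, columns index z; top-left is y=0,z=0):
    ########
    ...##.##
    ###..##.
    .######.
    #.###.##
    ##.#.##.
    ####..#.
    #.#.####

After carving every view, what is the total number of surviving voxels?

before carving: 512 voxels (8×8×8)
step 1: project along z, AND mask (21/64) → |grid| = 168
step 2: project along x, AND mask (45/64) → |grid| = 127

remaining voxels: 127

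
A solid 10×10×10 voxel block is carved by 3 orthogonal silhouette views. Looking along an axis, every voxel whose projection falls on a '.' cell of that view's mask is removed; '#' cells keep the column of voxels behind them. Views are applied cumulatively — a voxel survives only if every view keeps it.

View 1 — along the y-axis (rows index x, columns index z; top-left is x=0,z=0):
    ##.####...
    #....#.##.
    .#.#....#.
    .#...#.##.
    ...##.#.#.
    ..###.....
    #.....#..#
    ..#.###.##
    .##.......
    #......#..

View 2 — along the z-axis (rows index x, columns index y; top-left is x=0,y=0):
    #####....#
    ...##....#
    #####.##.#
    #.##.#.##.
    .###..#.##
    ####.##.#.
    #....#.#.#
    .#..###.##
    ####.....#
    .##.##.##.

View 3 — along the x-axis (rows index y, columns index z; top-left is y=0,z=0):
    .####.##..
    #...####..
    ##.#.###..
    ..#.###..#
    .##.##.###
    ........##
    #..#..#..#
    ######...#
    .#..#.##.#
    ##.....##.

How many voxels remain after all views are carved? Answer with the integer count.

voxel count = 103

start: 10×10×10 = 1000 voxels
V1 y: intersect with XZ mask (37 set) -- 370 left
V2 z: intersect with XY mask (57 set) -- 211 left
V3 x: intersect with YZ mask (51 set) -- 103 left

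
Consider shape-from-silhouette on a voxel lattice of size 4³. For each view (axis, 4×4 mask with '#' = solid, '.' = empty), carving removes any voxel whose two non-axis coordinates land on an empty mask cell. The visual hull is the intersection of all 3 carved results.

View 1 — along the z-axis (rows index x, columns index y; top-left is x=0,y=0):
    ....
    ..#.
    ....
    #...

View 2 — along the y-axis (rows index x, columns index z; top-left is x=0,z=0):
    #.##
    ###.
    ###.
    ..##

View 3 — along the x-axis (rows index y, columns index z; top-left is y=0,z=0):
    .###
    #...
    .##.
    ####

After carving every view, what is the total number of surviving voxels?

remaining voxels: 4

start: 4×4×4 = 64 voxels
after view 1 [z-axis, 2 of 16 cells solid] → remaining = 8
after view 2 [y-axis, 11 of 16 cells solid] → remaining = 5
after view 3 [x-axis, 10 of 16 cells solid] → remaining = 4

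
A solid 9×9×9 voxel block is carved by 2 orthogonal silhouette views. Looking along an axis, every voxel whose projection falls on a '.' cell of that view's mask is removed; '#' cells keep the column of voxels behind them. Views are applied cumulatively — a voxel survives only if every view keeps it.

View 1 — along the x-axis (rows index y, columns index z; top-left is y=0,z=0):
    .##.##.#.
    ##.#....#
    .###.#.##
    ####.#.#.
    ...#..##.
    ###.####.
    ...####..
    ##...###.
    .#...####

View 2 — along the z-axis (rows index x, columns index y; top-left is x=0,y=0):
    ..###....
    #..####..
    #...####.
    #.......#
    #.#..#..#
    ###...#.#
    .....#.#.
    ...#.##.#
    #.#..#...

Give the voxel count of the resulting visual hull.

start: 9×9×9 = 729 voxels
V1 x: intersect with YZ mask (45 set) -- 405 left
V2 z: intersect with XY mask (33 set) -- 173 left

remaining voxels: 173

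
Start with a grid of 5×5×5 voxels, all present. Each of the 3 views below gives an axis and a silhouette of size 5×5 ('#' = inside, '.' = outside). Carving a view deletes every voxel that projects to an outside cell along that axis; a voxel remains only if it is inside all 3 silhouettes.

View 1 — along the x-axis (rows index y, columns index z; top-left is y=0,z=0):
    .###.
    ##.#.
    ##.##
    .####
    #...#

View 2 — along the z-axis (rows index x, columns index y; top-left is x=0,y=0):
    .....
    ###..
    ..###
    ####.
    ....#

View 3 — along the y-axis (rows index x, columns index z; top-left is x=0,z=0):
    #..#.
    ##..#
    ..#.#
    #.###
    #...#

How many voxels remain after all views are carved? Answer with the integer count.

voxel count = 22

full grid |V| = 125
  1. axis=0 (YZ plane), |mask|=16  ⇒  voxels=80
  2. axis=2 (XY plane), |mask|=11  ⇒  voxels=36
  3. axis=1 (XZ plane), |mask|=13  ⇒  voxels=22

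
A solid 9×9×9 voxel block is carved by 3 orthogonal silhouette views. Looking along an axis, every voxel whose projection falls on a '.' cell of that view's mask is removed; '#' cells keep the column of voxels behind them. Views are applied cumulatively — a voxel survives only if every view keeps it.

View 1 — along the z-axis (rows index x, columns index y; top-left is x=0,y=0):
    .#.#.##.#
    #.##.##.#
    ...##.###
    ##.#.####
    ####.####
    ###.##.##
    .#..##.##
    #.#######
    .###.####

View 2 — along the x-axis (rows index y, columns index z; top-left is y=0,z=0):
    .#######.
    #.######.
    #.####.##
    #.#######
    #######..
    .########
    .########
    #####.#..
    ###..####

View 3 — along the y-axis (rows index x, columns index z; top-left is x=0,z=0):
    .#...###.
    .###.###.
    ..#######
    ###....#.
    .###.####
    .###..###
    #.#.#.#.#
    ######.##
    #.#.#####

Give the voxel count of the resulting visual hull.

290 voxels

full grid |V| = 729
step 1: project along z, AND mask (58/81) → |grid| = 522
step 2: project along x, AND mask (65/81) → |grid| = 421
step 3: project along y, AND mask (54/81) → |grid| = 290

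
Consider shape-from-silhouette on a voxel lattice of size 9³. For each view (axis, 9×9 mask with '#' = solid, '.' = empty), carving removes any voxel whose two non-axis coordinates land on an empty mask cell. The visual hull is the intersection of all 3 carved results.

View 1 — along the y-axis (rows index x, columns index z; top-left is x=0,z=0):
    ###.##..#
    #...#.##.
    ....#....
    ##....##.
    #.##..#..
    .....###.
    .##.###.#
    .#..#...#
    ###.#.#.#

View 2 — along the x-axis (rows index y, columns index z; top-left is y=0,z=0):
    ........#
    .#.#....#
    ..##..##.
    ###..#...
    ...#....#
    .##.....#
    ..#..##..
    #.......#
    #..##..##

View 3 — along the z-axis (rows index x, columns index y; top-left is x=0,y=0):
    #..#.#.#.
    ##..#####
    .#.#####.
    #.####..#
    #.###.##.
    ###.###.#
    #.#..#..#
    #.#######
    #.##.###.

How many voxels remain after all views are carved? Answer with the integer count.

|visual hull| = 65

initial block: 9^3 = 729
carve view 1 (along y, XZ-mask fill 37/81): 333 voxels remain
carve view 2 (along x, YZ-mask fill 27/81): 104 voxels remain
carve view 3 (along z, XY-mask fill 54/81): 65 voxels remain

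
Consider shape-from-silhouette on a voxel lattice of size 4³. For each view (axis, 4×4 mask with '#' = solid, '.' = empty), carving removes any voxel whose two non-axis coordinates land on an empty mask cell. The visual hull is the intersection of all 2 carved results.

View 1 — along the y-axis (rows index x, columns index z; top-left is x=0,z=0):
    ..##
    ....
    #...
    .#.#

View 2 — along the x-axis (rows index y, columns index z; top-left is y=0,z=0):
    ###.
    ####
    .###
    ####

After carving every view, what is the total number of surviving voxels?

|visual hull| = 17

before carving: 64 voxels (4×4×4)
after view 1 [y-axis, 5 of 16 cells solid] → remaining = 20
after view 2 [x-axis, 14 of 16 cells solid] → remaining = 17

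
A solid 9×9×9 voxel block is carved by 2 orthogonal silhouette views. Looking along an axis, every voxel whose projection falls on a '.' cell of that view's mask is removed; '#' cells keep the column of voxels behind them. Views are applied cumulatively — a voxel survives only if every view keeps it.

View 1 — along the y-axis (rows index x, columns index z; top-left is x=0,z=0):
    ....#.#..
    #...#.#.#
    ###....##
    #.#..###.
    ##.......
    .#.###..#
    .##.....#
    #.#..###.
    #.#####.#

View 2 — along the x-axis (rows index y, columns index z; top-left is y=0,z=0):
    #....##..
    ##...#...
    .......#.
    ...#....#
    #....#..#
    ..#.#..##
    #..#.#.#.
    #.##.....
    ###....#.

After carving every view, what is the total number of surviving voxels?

voxel count = 117

full grid |V| = 729
[1] y-view keeps 38 columns → grid now 342
[2] x-view keeps 27 columns → grid now 117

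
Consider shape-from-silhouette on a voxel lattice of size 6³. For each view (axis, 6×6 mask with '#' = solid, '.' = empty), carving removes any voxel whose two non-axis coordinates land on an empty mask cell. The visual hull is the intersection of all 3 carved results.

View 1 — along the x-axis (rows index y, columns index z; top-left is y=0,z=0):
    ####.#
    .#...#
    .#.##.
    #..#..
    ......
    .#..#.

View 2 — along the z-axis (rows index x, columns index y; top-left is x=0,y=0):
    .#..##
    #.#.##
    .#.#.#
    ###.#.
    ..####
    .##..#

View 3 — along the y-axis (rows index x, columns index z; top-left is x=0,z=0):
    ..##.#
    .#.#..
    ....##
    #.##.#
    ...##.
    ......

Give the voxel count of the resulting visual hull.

|visual hull| = 18

full grid |V| = 216
[1] x-view keeps 14 columns → grid now 84
[2] z-view keeps 21 columns → grid now 44
[3] y-view keeps 13 columns → grid now 18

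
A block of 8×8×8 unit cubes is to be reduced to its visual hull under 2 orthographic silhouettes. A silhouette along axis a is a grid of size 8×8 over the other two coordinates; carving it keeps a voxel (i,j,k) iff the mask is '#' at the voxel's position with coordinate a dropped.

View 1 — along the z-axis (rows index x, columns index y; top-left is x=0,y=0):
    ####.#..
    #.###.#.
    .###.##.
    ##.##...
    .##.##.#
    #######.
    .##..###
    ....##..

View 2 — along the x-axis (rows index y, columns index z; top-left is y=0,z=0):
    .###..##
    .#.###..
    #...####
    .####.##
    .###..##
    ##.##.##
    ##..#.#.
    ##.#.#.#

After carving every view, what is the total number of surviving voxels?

initial block: 8^3 = 512
V1 z: intersect with XY mask (38 set) -- 304 left
V2 x: intersect with YZ mask (40 set) -- 191 left

191 voxels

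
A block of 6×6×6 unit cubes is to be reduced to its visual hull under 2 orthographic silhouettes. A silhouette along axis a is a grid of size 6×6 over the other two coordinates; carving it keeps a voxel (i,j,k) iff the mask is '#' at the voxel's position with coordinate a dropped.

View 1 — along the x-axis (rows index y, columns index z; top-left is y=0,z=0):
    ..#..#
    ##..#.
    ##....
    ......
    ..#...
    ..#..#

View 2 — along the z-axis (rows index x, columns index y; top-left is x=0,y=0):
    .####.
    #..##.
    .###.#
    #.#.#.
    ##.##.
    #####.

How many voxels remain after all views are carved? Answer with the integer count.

voxel count = 35

before carving: 216 voxels (6×6×6)
carve view 1 (along x, YZ-mask fill 10/36): 60 voxels remain
carve view 2 (along z, XY-mask fill 23/36): 35 voxels remain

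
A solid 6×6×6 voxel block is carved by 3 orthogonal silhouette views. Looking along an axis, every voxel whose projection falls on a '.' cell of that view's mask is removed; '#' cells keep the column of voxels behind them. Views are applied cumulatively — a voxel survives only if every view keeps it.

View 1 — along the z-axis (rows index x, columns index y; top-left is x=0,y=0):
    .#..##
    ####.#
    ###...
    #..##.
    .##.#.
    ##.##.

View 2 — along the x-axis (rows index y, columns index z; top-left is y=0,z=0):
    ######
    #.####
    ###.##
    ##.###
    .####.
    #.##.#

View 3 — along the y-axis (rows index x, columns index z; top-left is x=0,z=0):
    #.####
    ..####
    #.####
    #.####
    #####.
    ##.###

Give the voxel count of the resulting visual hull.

before carving: 216 voxels (6×6×6)
after view 1 [z-axis, 21 of 36 cells solid] → remaining = 126
after view 2 [x-axis, 29 of 36 cells solid] → remaining = 103
after view 3 [y-axis, 29 of 36 cells solid] → remaining = 84

voxel count = 84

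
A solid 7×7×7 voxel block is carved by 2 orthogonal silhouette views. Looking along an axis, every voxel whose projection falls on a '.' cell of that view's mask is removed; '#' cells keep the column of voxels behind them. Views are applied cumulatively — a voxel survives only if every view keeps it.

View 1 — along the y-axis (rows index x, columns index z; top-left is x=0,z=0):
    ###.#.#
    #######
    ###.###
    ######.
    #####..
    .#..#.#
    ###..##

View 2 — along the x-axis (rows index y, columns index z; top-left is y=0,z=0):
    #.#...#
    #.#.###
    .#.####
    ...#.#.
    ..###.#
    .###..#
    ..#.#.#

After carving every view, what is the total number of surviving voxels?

134 voxels

before carving: 343 voxels (7×7×7)
V1 y: intersect with XZ mask (37 set) -- 259 left
V2 x: intersect with YZ mask (26 set) -- 134 left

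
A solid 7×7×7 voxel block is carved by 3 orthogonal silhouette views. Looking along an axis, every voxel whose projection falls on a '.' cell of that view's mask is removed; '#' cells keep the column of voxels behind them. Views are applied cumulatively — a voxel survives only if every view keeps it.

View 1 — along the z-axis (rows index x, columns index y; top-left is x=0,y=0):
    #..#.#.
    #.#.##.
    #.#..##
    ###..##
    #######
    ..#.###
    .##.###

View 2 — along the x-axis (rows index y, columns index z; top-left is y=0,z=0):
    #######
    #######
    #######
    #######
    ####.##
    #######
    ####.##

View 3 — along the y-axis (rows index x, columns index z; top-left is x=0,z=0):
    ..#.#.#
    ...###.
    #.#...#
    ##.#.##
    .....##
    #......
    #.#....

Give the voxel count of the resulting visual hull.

85 voxels

before carving: 343 voxels (7×7×7)
  1. axis=2 (XY plane), |mask|=32  ⇒  voxels=224
  2. axis=0 (YZ plane), |mask|=47  ⇒  voxels=215
  3. axis=1 (XZ plane), |mask|=19  ⇒  voxels=85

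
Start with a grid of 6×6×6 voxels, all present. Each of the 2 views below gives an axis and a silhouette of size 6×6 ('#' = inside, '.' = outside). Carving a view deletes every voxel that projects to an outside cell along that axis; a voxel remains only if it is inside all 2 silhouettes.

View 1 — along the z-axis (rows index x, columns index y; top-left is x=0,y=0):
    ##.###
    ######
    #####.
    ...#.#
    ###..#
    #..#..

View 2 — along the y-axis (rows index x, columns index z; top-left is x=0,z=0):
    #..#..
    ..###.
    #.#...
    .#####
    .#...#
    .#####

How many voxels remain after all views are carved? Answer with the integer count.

initial block: 6^3 = 216
V1 z: intersect with XY mask (24 set) -- 144 left
V2 y: intersect with XZ mask (19 set) -- 66 left

remaining voxels: 66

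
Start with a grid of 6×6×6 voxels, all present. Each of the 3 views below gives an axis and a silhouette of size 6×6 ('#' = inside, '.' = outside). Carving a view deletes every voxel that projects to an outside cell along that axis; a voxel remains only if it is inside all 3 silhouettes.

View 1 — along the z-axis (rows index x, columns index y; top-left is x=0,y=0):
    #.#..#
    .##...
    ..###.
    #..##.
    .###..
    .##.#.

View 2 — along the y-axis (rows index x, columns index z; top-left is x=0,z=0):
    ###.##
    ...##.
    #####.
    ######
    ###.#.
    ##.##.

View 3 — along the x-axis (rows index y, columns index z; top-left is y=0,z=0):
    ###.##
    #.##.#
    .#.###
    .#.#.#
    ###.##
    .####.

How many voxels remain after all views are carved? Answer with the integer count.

remaining voxels: 49

before carving: 216 voxels (6×6×6)
V1 z: intersect with XY mask (17 set) -- 102 left
V2 y: intersect with XZ mask (26 set) -- 76 left
V3 x: intersect with YZ mask (25 set) -- 49 left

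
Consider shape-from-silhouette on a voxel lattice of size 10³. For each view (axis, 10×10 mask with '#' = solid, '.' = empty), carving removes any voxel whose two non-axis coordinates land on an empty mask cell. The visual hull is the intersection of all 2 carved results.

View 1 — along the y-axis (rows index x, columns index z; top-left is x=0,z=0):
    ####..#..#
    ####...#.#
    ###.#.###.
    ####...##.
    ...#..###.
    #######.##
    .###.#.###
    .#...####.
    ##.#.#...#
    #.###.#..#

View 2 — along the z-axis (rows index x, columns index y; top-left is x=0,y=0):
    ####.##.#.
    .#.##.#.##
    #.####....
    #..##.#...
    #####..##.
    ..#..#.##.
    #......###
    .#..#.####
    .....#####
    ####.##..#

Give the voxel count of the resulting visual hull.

|visual hull| = 326

before carving: 1000 voxels (10×10×10)
[1] y-view keeps 61 columns → grid now 610
[2] z-view keeps 55 columns → grid now 326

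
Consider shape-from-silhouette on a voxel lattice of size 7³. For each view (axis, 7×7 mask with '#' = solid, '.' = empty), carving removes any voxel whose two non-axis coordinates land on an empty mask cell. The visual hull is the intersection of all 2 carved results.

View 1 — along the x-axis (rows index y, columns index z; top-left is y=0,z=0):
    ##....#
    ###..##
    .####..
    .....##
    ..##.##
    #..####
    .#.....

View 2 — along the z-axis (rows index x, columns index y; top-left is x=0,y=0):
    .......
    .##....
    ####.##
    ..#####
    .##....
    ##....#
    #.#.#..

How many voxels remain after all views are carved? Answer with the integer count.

|visual hull| = 74

initial block: 7^3 = 343
V1 x: intersect with YZ mask (24 set) -- 168 left
V2 z: intersect with XY mask (21 set) -- 74 left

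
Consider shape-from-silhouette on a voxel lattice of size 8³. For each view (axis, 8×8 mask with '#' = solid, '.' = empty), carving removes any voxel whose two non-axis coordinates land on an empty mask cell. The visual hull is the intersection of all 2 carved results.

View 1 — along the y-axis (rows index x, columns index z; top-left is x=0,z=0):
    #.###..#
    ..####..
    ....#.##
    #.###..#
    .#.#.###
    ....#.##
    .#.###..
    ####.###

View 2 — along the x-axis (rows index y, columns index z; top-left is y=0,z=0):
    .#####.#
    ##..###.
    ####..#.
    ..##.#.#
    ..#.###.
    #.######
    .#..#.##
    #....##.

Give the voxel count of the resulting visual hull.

full grid |V| = 512
  1. axis=1 (XZ plane), |mask|=36  ⇒  voxels=288
  2. axis=0 (YZ plane), |mask|=38  ⇒  voxels=170

remaining voxels: 170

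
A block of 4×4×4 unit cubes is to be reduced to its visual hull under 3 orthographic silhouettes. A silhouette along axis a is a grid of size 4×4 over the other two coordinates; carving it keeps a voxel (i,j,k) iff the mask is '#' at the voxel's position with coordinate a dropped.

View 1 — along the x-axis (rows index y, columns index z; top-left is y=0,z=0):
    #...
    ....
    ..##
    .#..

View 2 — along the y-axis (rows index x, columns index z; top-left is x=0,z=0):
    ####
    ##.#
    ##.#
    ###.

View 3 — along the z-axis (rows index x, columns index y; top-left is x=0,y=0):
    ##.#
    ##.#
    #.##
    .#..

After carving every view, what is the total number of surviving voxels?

full grid |V| = 64
step 1: project along x, AND mask (4/16) → |grid| = 16
step 2: project along y, AND mask (13/16) → |grid| = 13
step 3: project along z, AND mask (10/16) → |grid| = 7

7 voxels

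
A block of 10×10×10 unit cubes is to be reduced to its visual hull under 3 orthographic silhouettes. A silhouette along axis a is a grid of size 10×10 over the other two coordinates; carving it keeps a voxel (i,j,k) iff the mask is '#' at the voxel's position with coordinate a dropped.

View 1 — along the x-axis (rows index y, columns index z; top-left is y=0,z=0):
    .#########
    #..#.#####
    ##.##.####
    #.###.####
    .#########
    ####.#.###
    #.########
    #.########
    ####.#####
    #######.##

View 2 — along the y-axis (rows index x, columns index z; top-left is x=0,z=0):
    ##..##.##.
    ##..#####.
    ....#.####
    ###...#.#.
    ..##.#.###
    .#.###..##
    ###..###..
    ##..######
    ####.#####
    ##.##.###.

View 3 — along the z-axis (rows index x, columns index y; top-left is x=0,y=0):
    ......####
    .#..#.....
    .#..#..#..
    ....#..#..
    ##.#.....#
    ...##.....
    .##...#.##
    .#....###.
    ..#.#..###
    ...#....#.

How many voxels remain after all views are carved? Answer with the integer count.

187 voxels

full grid |V| = 1000
carve view 1 (along x, YZ-mask fill 85/100): 850 voxels remain
carve view 2 (along y, XZ-mask fill 65/100): 549 voxels remain
carve view 3 (along z, XY-mask fill 33/100): 187 voxels remain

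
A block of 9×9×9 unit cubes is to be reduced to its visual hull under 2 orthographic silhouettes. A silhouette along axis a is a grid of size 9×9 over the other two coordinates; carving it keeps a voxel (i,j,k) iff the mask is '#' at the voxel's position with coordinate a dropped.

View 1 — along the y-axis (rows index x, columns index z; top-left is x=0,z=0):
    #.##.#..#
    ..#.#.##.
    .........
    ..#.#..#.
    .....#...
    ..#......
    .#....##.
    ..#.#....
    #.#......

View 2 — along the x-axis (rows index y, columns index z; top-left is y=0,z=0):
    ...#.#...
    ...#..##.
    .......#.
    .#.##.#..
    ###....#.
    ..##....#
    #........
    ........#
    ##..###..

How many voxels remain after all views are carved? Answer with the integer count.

|visual hull| = 52

before carving: 729 voxels (9×9×9)
[1] y-view keeps 21 columns → grid now 189
[2] x-view keeps 24 columns → grid now 52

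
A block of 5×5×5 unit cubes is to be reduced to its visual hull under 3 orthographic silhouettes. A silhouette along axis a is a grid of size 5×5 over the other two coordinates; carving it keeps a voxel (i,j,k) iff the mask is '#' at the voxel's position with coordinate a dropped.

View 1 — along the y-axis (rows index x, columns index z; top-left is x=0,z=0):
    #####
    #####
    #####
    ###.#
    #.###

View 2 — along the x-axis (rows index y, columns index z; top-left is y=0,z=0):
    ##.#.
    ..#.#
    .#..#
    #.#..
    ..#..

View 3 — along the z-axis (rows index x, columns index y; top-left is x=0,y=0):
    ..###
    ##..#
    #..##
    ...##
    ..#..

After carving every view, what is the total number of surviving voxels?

21 voxels

before carving: 125 voxels (5×5×5)
step 1: project along y, AND mask (23/25) → |grid| = 115
step 2: project along x, AND mask (10/25) → |grid| = 47
step 3: project along z, AND mask (12/25) → |grid| = 21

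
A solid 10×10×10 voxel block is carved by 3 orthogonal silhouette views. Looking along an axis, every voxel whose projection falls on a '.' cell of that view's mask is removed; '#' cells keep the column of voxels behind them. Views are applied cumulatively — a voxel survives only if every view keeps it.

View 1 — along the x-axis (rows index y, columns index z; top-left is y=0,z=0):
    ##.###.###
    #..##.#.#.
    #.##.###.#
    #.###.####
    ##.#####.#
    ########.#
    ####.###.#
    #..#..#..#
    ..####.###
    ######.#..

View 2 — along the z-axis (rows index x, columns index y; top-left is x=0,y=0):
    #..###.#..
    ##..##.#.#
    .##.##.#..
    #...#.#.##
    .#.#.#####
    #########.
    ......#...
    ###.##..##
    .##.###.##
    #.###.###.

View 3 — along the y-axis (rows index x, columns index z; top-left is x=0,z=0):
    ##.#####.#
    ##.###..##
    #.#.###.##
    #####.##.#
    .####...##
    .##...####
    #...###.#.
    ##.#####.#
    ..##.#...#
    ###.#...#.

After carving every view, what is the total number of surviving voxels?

start: 10×10×10 = 1000 voxels
[1] x-view keeps 71 columns → grid now 710
[2] z-view keeps 59 columns → grid now 421
[3] y-view keeps 64 columns → grid now 271

voxel count = 271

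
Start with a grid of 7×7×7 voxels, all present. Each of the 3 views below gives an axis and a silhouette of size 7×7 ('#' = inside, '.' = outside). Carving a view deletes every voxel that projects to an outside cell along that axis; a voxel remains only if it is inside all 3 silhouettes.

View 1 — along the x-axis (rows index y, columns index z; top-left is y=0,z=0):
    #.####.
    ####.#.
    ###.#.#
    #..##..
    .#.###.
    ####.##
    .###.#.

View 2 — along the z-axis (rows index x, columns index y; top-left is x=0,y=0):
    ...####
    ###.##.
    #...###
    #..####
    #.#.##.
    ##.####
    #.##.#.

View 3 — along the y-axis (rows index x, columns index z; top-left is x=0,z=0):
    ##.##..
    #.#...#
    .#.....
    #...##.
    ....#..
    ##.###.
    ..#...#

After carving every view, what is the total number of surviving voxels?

remaining voxels: 64

initial block: 7^3 = 343
  1. axis=0 (YZ plane), |mask|=32  ⇒  voxels=224
  2. axis=2 (XY plane), |mask|=32  ⇒  voxels=149
  3. axis=1 (XZ plane), |mask|=19  ⇒  voxels=64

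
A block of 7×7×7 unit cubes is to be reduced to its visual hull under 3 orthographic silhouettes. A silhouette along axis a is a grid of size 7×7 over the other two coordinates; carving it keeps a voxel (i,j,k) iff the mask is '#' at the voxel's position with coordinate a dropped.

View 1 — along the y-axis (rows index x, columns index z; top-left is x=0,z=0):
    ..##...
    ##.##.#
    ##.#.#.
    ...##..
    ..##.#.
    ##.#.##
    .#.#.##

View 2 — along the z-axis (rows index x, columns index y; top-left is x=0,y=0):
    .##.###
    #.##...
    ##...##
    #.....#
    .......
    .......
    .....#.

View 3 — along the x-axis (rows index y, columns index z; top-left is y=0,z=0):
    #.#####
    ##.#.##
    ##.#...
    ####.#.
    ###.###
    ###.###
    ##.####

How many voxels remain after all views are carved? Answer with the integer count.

voxel count = 36

start: 7×7×7 = 343 voxels
  1. axis=1 (XZ plane), |mask|=25  ⇒  voxels=175
  2. axis=2 (XY plane), |mask|=15  ⇒  voxels=49
  3. axis=0 (YZ plane), |mask|=37  ⇒  voxels=36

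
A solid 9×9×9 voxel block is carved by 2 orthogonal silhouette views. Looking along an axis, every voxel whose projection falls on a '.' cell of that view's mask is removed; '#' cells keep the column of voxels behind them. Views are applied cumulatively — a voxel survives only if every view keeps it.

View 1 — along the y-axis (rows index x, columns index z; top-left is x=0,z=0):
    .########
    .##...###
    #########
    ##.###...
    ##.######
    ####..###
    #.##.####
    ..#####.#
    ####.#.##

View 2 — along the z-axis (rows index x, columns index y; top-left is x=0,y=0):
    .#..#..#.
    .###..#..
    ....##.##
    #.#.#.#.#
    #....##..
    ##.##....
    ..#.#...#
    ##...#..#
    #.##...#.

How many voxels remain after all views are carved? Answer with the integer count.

start: 9×9×9 = 729 voxels
V1 y: intersect with XZ mask (62 set) -- 558 left
V2 z: intersect with XY mask (34 set) -- 230 left

voxel count = 230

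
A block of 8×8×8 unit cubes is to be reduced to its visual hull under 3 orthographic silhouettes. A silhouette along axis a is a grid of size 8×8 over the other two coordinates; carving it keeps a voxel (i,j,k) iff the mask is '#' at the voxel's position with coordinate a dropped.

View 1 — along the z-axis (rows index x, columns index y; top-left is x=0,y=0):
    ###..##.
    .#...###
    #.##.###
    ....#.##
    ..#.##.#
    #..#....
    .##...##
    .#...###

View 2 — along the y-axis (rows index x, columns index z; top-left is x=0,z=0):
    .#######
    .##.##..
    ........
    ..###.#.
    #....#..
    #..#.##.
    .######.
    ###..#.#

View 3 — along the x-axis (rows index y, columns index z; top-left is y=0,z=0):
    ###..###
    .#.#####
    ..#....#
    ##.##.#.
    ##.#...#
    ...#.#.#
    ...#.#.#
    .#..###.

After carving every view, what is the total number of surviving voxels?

start: 8×8×8 = 512 voxels
V1 z: intersect with XY mask (32 set) -- 256 left
V2 y: intersect with XZ mask (32 set) -- 123 left
V3 x: intersect with YZ mask (33 set) -- 61 left

|visual hull| = 61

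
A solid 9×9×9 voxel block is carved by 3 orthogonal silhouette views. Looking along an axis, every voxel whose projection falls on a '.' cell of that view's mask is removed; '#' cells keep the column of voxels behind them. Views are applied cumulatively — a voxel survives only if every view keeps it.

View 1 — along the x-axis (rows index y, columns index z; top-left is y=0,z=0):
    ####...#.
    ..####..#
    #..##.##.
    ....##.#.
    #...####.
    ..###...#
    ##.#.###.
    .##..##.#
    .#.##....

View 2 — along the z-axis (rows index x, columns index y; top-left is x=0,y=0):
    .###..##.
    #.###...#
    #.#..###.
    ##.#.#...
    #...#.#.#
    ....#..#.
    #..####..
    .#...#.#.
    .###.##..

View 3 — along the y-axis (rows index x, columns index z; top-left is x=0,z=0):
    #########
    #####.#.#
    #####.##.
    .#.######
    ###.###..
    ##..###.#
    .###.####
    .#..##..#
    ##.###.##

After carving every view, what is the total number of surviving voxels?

initial block: 9^3 = 729
V1 x: intersect with YZ mask (41 set) -- 369 left
V2 z: intersect with XY mask (38 set) -- 176 left
V3 y: intersect with XZ mask (60 set) -- 138 left

138 voxels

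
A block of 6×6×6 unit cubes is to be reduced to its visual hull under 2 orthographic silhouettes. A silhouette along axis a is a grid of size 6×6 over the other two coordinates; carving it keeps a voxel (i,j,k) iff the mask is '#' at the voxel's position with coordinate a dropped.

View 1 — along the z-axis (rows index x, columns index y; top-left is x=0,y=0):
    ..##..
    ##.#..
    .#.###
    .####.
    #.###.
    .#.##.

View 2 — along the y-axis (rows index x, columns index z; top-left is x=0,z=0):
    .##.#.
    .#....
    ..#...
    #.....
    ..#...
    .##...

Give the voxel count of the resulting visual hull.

|visual hull| = 27

start: 6×6×6 = 216 voxels
carve view 1 (along z, XY-mask fill 20/36): 120 voxels remain
carve view 2 (along y, XZ-mask fill 9/36): 27 voxels remain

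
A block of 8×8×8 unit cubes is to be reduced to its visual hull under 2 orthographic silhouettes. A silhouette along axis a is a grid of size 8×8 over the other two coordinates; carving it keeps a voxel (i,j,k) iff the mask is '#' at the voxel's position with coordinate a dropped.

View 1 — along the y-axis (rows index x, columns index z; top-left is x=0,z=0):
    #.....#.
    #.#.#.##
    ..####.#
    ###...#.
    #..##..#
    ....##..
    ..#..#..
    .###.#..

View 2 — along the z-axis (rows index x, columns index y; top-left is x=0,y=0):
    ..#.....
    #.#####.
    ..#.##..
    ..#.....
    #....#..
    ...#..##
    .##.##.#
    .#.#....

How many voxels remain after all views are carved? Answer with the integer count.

remaining voxels: 83

full grid |V| = 512
[1] y-view keeps 28 columns → grid now 224
[2] z-view keeps 23 columns → grid now 83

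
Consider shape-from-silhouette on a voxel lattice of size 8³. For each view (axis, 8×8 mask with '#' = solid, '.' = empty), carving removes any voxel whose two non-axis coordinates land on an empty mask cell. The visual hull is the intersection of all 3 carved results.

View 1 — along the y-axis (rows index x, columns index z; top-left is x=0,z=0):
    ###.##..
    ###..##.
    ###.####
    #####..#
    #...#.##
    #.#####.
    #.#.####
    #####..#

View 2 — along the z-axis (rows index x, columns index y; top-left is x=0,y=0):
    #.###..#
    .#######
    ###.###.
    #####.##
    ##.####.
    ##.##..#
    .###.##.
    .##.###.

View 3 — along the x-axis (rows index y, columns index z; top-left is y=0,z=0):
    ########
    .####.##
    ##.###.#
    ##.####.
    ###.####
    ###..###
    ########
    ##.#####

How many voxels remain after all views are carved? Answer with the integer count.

218 voxels

start: 8×8×8 = 512 voxels
V1 y: intersect with XZ mask (45 set) -- 360 left
V2 z: intersect with XY mask (46 set) -- 258 left
V3 x: intersect with YZ mask (54 set) -- 218 left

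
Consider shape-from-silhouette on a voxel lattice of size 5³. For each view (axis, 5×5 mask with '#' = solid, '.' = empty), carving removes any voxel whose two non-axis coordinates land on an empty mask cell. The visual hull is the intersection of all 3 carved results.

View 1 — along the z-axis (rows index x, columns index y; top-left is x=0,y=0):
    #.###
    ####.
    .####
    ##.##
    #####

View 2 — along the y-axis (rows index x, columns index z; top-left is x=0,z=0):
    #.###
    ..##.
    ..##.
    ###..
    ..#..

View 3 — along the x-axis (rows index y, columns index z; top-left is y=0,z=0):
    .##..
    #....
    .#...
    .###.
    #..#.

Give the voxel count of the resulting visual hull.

19 voxels

start: 5×5×5 = 125 voxels
  1. axis=2 (XY plane), |mask|=21  ⇒  voxels=105
  2. axis=1 (XZ plane), |mask|=12  ⇒  voxels=49
  3. axis=0 (YZ plane), |mask|=9  ⇒  voxels=19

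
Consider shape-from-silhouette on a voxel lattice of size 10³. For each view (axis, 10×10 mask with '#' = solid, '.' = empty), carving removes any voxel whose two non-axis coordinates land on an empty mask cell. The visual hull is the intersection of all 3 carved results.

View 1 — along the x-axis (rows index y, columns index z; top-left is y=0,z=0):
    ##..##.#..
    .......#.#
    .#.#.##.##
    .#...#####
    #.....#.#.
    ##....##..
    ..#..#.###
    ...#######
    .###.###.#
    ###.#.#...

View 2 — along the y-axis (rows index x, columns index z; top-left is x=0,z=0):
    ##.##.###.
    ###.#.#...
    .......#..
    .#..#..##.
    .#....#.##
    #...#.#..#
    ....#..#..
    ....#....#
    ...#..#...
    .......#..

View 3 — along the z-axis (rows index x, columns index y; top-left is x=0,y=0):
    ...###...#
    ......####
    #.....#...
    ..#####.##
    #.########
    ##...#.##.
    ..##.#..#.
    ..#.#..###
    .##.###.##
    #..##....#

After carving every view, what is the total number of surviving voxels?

initial block: 10^3 = 1000
  1. axis=0 (YZ plane), |mask|=50  ⇒  voxels=500
  2. axis=1 (XZ plane), |mask|=32  ⇒  voxels=166
  3. axis=2 (XY plane), |mask|=51  ⇒  voxels=92

remaining voxels: 92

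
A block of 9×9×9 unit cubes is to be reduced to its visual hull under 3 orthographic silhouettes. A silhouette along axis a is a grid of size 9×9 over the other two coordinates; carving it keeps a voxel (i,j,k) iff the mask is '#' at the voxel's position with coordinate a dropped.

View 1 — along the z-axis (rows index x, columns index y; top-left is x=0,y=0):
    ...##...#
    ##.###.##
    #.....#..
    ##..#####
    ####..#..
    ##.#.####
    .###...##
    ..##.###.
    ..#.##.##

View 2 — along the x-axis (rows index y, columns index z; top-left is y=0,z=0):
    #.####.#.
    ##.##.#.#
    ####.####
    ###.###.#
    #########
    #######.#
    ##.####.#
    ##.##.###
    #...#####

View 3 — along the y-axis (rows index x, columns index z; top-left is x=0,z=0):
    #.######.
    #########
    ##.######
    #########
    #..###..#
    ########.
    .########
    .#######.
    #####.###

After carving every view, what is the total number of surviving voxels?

full grid |V| = 729
V1 z: intersect with XY mask (46 set) -- 414 left
V2 x: intersect with YZ mask (64 set) -- 323 left
V3 y: intersect with XZ mask (69 set) -- 279 left

voxel count = 279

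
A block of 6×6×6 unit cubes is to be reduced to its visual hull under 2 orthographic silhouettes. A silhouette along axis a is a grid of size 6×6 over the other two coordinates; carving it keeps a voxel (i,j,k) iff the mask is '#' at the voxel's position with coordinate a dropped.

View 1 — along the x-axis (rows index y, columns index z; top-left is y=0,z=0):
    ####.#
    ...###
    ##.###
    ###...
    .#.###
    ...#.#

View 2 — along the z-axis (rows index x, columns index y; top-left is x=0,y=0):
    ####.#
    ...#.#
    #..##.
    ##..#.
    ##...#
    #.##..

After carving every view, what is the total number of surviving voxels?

before carving: 216 voxels (6×6×6)
step 1: project along x, AND mask (22/36) → |grid| = 132
step 2: project along z, AND mask (19/36) → |grid| = 70

|visual hull| = 70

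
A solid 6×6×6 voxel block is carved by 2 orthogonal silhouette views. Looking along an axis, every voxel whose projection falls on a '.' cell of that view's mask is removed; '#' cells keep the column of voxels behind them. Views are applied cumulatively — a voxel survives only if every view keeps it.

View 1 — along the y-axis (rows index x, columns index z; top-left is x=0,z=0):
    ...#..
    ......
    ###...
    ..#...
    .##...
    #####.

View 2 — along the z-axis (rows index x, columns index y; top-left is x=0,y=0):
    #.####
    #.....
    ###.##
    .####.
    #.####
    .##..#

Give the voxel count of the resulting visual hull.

start: 6×6×6 = 216 voxels
after view 1 [y-axis, 12 of 36 cells solid] → remaining = 72
after view 2 [z-axis, 23 of 36 cells solid] → remaining = 49

remaining voxels: 49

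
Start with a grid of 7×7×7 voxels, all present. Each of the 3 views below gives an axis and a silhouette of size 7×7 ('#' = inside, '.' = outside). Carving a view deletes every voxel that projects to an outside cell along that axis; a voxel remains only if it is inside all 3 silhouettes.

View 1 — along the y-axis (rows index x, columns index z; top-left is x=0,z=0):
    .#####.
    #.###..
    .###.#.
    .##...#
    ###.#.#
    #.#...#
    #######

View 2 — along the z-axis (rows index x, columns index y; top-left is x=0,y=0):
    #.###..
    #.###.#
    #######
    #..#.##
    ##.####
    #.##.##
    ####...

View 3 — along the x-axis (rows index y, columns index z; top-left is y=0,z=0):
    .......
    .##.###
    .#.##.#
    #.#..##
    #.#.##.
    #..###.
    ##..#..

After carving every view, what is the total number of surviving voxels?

start: 7×7×7 = 343 voxels
after view 1 [y-axis, 31 of 49 cells solid] → remaining = 217
after view 2 [z-axis, 35 of 49 cells solid] → remaining = 153
after view 3 [x-axis, 24 of 49 cells solid] → remaining = 66

66 voxels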